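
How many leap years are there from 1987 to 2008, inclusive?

6

Multiples of 4 in [1987,2008]: 6.
Of those, multiples of 100: 1 (not leap unless ÷400).
Multiples of 400: 1.
Leap years = 6 − 1 + 1 = 6.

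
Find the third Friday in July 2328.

July 1, 2328 is a Sunday.
The first Friday is therefore July 6 (5 days later).
The third Friday is 6 + 2×7 = July 20.

July 20, 2328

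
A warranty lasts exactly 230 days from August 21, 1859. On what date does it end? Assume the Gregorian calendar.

Aug has 31 days: +11 → Sep 1, 1859 (219 left).
Sep has 30 days: +30 → Oct 1, 1859 (189 left).
Oct has 31 days: +31 → Nov 1, 1859 (158 left).
Nov has 30 days: +30 → Dec 1, 1859 (128 left).
Dec has 31 days: +31 → Jan 1, 1860 (97 left).
Jan has 31 days: +31 → Feb 1, 1860 (66 left).
Feb has 29 days: +29 → Mar 1, 1860 (37 left).
Mar has 31 days: +31 → Apr 1, 1860 (6 left).
+6 → Apr 7, 1860.

April 7, 1860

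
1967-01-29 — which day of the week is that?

January 1, 1967 is a Sunday.
Jan 1, 1967 → Jan 29, 1967: 28 days.
Total: 28 days.
28 mod 7 = 0, so Sunday + 0 = Sunday.

Sunday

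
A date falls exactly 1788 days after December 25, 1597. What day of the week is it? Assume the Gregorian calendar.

Sunday

Dec 25, 1597 is a Thursday.
1788 mod 7 = 3, so 1788 days after a Thursday is Thursday + 3 = Sunday.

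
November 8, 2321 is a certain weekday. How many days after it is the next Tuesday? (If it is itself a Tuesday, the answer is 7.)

7

Nov 8, 2321 is a Tuesday.
From Tuesday to the next Tuesday is 7 days.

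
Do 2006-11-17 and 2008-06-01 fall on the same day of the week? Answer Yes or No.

From Nov 17, 2006 to Jun 1, 2008 is 562 days.
562 mod 7 = 2, so they are different weekdays.
(Nov 17, 2006 is a Friday; Jun 1, 2008 is a Sunday.)

No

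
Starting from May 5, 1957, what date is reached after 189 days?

November 10, 1957

May has 31 days: +27 → Jun 1, 1957 (162 left).
Jun has 30 days: +30 → Jul 1, 1957 (132 left).
Jul has 31 days: +31 → Aug 1, 1957 (101 left).
Aug has 31 days: +31 → Sep 1, 1957 (70 left).
Sep has 30 days: +30 → Oct 1, 1957 (40 left).
Oct has 31 days: +31 → Nov 1, 1957 (9 left).
+9 → Nov 10, 1957.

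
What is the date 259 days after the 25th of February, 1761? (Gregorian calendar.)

Feb has 28 days: +4 → Mar 1, 1761 (255 left).
Mar has 31 days: +31 → Apr 1, 1761 (224 left).
Apr has 30 days: +30 → May 1, 1761 (194 left).
May has 31 days: +31 → Jun 1, 1761 (163 left).
Jun has 30 days: +30 → Jul 1, 1761 (133 left).
Jul has 31 days: +31 → Aug 1, 1761 (102 left).
Aug has 31 days: +31 → Sep 1, 1761 (71 left).
Sep has 30 days: +30 → Oct 1, 1761 (41 left).
Oct has 31 days: +31 → Nov 1, 1761 (10 left).
+10 → Nov 11, 1761.

November 11, 1761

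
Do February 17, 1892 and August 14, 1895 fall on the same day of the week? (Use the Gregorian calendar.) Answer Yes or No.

From Feb 17, 1892 to Aug 14, 1895 is 1274 days.
1274 mod 7 = 0, so they are the same weekday.
(Feb 17, 1892 is a Wednesday; Aug 14, 1895 is a Wednesday.)

Yes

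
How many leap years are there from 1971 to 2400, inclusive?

Multiples of 4 in [1971,2400]: 108.
Of those, multiples of 100: 5 (not leap unless ÷400).
Multiples of 400: 2.
Leap years = 108 − 5 + 2 = 105.

105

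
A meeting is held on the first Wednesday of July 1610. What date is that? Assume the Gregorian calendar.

July 7, 1610

July 1, 1610 is a Thursday.
The first Wednesday is therefore July 7 (6 days later).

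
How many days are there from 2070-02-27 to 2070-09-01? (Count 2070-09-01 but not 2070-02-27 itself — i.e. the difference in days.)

186

Feb 27, 2070 → Mar 27, 2070: 28 days (February has 28).
Mar 27, 2070 → Apr 27, 2070: 31 days (March has 31).
Apr 27, 2070 → May 27, 2070: 30 days (April has 30).
May 27, 2070 → Jun 27, 2070: 31 days (May has 31).
Jun 27, 2070 → Jul 27, 2070: 30 days (June has 30).
Jul 27, 2070 → Aug 27, 2070: 31 days (July has 31).
Aug 27, 2070 → Sep 1, 2070: 5 days.
Total: 186 days.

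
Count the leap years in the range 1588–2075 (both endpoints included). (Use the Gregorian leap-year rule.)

Multiples of 4 in [1588,2075]: 122.
Of those, multiples of 100: 5 (not leap unless ÷400).
Multiples of 400: 2.
Leap years = 122 − 5 + 2 = 119.

119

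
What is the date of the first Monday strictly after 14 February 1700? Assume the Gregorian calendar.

February 15, 1700

Feb 14, 1700 is a Sunday.
From Sunday to the next Monday is 1 day.
Feb 14, 1700 + 1 = Feb 15, 1700.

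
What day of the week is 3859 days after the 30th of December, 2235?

Dec 30, 2235 is a Wednesday.
3859 mod 7 = 2, so 3859 days after a Wednesday is Wednesday + 2 = Friday.

Friday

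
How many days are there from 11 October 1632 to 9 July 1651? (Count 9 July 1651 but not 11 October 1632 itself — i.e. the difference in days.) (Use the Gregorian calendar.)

Oct 11, 1632 → Oct 11, 1633: 365 days.
Oct 11, 1633 → Oct 11, 1634: 365 days.
Oct 11, 1634 → Oct 11, 1635: 365 days.
Oct 11, 1635 → Oct 11, 1636: 366 days (Feb 29, 1636 is in that span).
Oct 11, 1636 → Oct 11, 1637: 365 days.
Oct 11, 1637 → Oct 11, 1638: 365 days.
Oct 11, 1638 → Oct 11, 1639: 365 days.
Oct 11, 1639 → Oct 11, 1640: 366 days (Feb 29, 1640 is in that span).
Oct 11, 1640 → Oct 11, 1641: 365 days.
Oct 11, 1641 → Oct 11, 1642: 365 days.
Oct 11, 1642 → Oct 11, 1643: 365 days.
Oct 11, 1643 → Oct 11, 1644: 366 days (Feb 29, 1644 is in that span).
Oct 11, 1644 → Oct 11, 1645: 365 days.
Oct 11, 1645 → Oct 11, 1646: 365 days.
Oct 11, 1646 → Oct 11, 1647: 365 days.
Oct 11, 1647 → Oct 11, 1648: 366 days (Feb 29, 1648 is in that span).
Oct 11, 1648 → Oct 11, 1649: 365 days.
Oct 11, 1649 → Oct 11, 1650: 365 days.
Oct 11, 1650 → Nov 11, 1650: 31 days (October has 31).
Nov 11, 1650 → Dec 11, 1650: 30 days (November has 30).
Dec 11, 1650 → Jan 11, 1651: 31 days (December has 31).
Jan 11, 1651 → Feb 11, 1651: 31 days (January has 31).
Feb 11, 1651 → Mar 11, 1651: 28 days (February has 28).
Mar 11, 1651 → Apr 11, 1651: 31 days (March has 31).
Apr 11, 1651 → May 11, 1651: 30 days (April has 30).
May 11, 1651 → Jun 11, 1651: 31 days (May has 31).
Jun 11, 1651 → Jul 9, 1651: 28 days.
Total: 6845 days.

6845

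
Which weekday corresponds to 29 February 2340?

Doomsday rule: the anchor day for the 2300s is Wednesday. For year 40: 40÷12 = 3 r 4, and 4÷4 = 1, so 3+4+1 = 8.
Wednesday + 8 ≡ Thursday — that's 2340's doomsday.
In February the doomsday date is Feb 29 (2340 is a leap year (divisible by 4)).
Feb 29 is the doomsday itself: Thursday.

Thursday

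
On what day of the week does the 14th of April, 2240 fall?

Tuesday

Doomsday rule: the anchor day for the 2200s is Friday. For year 40: 40÷12 = 3 r 4, and 4÷4 = 1, so 3+4+1 = 8.
Friday + 8 ≡ Saturday — that's 2240's doomsday.
In April the doomsday date is Apr 4.
Apr 14 is 10 days after Apr 4; 10 mod 7 = 3, so Saturday + 3 = Tuesday.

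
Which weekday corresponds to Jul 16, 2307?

Doomsday rule: the anchor day for the 2300s is Wednesday. For year 07: 7÷12 = 0 r 7, and 7÷4 = 1, so 0+7+1 = 8.
Wednesday + 8 ≡ Thursday — that's 2307's doomsday.
In July the doomsday date is Jul 11.
Jul 16 is 5 days after Jul 11; 5 mod 7 = 5, so Thursday + 5 = Tuesday.

Tuesday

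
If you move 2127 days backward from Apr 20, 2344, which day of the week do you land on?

Apr 20, 2344 is a Thursday.
2127 mod 7 = 6, so 2127 days before a Thursday is Thursday − 6 = Friday.

Friday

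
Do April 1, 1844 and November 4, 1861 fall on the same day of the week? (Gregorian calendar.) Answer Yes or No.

From Apr 1, 1844 to Nov 4, 1861 is 6426 days.
6426 mod 7 = 0, so they are the same weekday.
(Apr 1, 1844 is a Monday; Nov 4, 1861 is a Monday.)

Yes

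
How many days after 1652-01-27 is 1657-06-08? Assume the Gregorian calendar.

Jan 27, 1652 → Jan 27, 1653: 366 days (Feb 29, 1652 is in that span).
Jan 27, 1653 → Jan 27, 1654: 365 days.
Jan 27, 1654 → Jan 27, 1655: 365 days.
Jan 27, 1655 → Jan 27, 1656: 365 days.
Jan 27, 1656 → Jan 27, 1657: 366 days (Feb 29, 1656 is in that span).
Jan 27, 1657 → Feb 27, 1657: 31 days (January has 31).
Feb 27, 1657 → Mar 27, 1657: 28 days (February has 28).
Mar 27, 1657 → Apr 27, 1657: 31 days (March has 31).
Apr 27, 1657 → May 27, 1657: 30 days (April has 30).
May 27, 1657 → Jun 8, 1657: 12 days.
Total: 1959 days.

1959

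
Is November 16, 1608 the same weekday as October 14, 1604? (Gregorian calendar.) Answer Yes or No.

From Oct 14, 1604 to Nov 16, 1608 is 1494 days.
1494 mod 7 = 3, so they are different weekdays.
(Oct 14, 1604 is a Thursday; Nov 16, 1608 is a Sunday.)

No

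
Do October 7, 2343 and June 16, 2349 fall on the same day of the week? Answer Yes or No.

From Oct 7, 2343 to Jun 16, 2349 is 2079 days.
2079 mod 7 = 0, so they are the same weekday.
(Oct 7, 2343 is a Thursday; Jun 16, 2349 is a Thursday.)

Yes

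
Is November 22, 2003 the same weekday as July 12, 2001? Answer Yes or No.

No

From Jul 12, 2001 to Nov 22, 2003 is 863 days.
863 mod 7 = 2, so they are different weekdays.
(Jul 12, 2001 is a Thursday; Nov 22, 2003 is a Saturday.)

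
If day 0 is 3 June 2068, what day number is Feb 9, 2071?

Jun 3, 2068 → Jun 3, 2069: 365 days.
Jun 3, 2069 → Jun 3, 2070: 365 days.
Jun 3, 2070 → Jul 3, 2070: 30 days (June has 30).
Jul 3, 2070 → Aug 3, 2070: 31 days (July has 31).
Aug 3, 2070 → Sep 3, 2070: 31 days (August has 31).
Sep 3, 2070 → Oct 3, 2070: 30 days (September has 30).
Oct 3, 2070 → Nov 3, 2070: 31 days (October has 31).
Nov 3, 2070 → Dec 3, 2070: 30 days (November has 30).
Dec 3, 2070 → Jan 3, 2071: 31 days (December has 31).
Jan 3, 2071 → Feb 3, 2071: 31 days (January has 31).
Feb 3, 2071 → Feb 9, 2071: 6 days.
Total: 981 days.

981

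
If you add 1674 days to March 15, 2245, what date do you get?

+365 (one year) → Mar 15, 2246 (1309 left).
+365 (one year) → Mar 15, 2247 (944 left).
+366 (one year; includes Feb 29, 2248) → Mar 15, 2248 (578 left).
+365 (one year) → Mar 15, 2249 (213 left).
Mar has 31 days: +17 → Apr 1, 2249 (196 left).
Apr has 30 days: +30 → May 1, 2249 (166 left).
May has 31 days: +31 → Jun 1, 2249 (135 left).
Jun has 30 days: +30 → Jul 1, 2249 (105 left).
Jul has 31 days: +31 → Aug 1, 2249 (74 left).
Aug has 31 days: +31 → Sep 1, 2249 (43 left).
Sep has 30 days: +30 → Oct 1, 2249 (13 left).
+13 → Oct 14, 2249.

October 14, 2249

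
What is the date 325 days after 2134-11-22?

Nov has 30 days: +9 → Dec 1, 2134 (316 left).
Dec has 31 days: +31 → Jan 1, 2135 (285 left).
Jan has 31 days: +31 → Feb 1, 2135 (254 left).
Feb has 28 days: +28 → Mar 1, 2135 (226 left).
Mar has 31 days: +31 → Apr 1, 2135 (195 left).
Apr has 30 days: +30 → May 1, 2135 (165 left).
May has 31 days: +31 → Jun 1, 2135 (134 left).
Jun has 30 days: +30 → Jul 1, 2135 (104 left).
Jul has 31 days: +31 → Aug 1, 2135 (73 left).
Aug has 31 days: +31 → Sep 1, 2135 (42 left).
Sep has 30 days: +30 → Oct 1, 2135 (12 left).
+12 → Oct 13, 2135.

October 13, 2135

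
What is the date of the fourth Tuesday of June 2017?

June 1, 2017 is a Thursday.
The first Tuesday is therefore June 6 (5 days later).
The fourth Tuesday is 6 + 3×7 = June 27.

June 27, 2017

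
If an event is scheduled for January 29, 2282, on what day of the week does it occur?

Doomsday rule: the anchor day for the 2200s is Friday. For year 82: 82÷12 = 6 r 10, and 10÷4 = 2, so 6+10+2 = 18.
Friday + 18 ≡ Tuesday — that's 2282's doomsday.
In January the doomsday date is Jan 3 (2282 is not a leap year).
Jan 29 is 26 days after Jan 3; 26 mod 7 = 5, so Tuesday + 5 = Sunday.

Sunday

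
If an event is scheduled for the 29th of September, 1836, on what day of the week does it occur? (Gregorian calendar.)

Thursday

Doomsday rule: the anchor day for the 1800s is Friday. For year 36: 36÷12 = 3 r 0, and 0÷4 = 0, so 3+0+0 = 3.
Friday + 3 ≡ Monday — that's 1836's doomsday.
In September the doomsday date is Sep 5.
Sep 29 is 24 days after Sep 5; 24 mod 7 = 3, so Monday + 3 = Thursday.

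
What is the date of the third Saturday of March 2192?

March 17, 2192

March 1, 2192 is a Thursday.
The first Saturday is therefore March 3 (2 days later).
The third Saturday is 3 + 2×7 = March 17.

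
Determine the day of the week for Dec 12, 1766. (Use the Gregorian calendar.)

Doomsday rule: the anchor day for the 1700s is Sunday. For year 66: 66÷12 = 5 r 6, and 6÷4 = 1, so 5+6+1 = 12.
Sunday + 12 ≡ Friday — that's 1766's doomsday.
In December the doomsday date is Dec 12.
Dec 12 is the doomsday itself: Friday.

Friday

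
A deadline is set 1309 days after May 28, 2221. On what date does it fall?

+365 (one year) → May 28, 2222 (944 left).
+365 (one year) → May 28, 2223 (579 left).
+366 (one year; includes Feb 29, 2224) → May 28, 2224 (213 left).
May has 31 days: +4 → Jun 1, 2224 (209 left).
Jun has 30 days: +30 → Jul 1, 2224 (179 left).
Jul has 31 days: +31 → Aug 1, 2224 (148 left).
Aug has 31 days: +31 → Sep 1, 2224 (117 left).
Sep has 30 days: +30 → Oct 1, 2224 (87 left).
Oct has 31 days: +31 → Nov 1, 2224 (56 left).
Nov has 30 days: +30 → Dec 1, 2224 (26 left).
+26 → Dec 27, 2224.

December 27, 2224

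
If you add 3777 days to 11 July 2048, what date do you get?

November 13, 2058

+365 (one year) → Jul 11, 2049 (3412 left).
+365 (one year) → Jul 11, 2050 (3047 left).
+365 (one year) → Jul 11, 2051 (2682 left).
+366 (one year; includes Feb 29, 2052) → Jul 11, 2052 (2316 left).
+365 (one year) → Jul 11, 2053 (1951 left).
+365 (one year) → Jul 11, 2054 (1586 left).
+365 (one year) → Jul 11, 2055 (1221 left).
+366 (one year; includes Feb 29, 2056) → Jul 11, 2056 (855 left).
+365 (one year) → Jul 11, 2057 (490 left).
+365 (one year) → Jul 11, 2058 (125 left).
Jul has 31 days: +21 → Aug 1, 2058 (104 left).
Aug has 31 days: +31 → Sep 1, 2058 (73 left).
Sep has 30 days: +30 → Oct 1, 2058 (43 left).
Oct has 31 days: +31 → Nov 1, 2058 (12 left).
+12 → Nov 13, 2058.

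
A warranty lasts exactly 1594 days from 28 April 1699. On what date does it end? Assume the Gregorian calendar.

September 9, 1703

+365 (one year) → Apr 28, 1700 (1229 left).
+365 (one year) → Apr 28, 1701 (864 left).
+365 (one year) → Apr 28, 1702 (499 left).
+365 (one year) → Apr 28, 1703 (134 left).
Apr has 30 days: +3 → May 1, 1703 (131 left).
May has 31 days: +31 → Jun 1, 1703 (100 left).
Jun has 30 days: +30 → Jul 1, 1703 (70 left).
Jul has 31 days: +31 → Aug 1, 1703 (39 left).
Aug has 31 days: +31 → Sep 1, 1703 (8 left).
+8 → Sep 9, 1703.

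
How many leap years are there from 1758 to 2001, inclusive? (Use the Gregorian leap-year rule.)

59

Multiples of 4 in [1758,2001]: 61.
Of those, multiples of 100: 3 (not leap unless ÷400).
Multiples of 400: 1.
Leap years = 61 − 3 + 1 = 59.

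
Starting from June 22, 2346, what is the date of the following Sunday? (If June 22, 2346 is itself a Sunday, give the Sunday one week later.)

June 23, 2346

Jun 22, 2346 is a Saturday.
From Saturday to the next Sunday is 1 day.
Jun 22, 2346 + 1 = Jun 23, 2346.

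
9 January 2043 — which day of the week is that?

January 1, 2043 is a Thursday.
Jan 1, 2043 → Jan 9, 2043: 8 days.
Total: 8 days.
8 mod 7 = 1, so Thursday + 1 = Friday.

Friday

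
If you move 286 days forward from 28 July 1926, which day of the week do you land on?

Tuesday

First find the weekday of Jul 28, 1926. Doomsday rule: the anchor day for the 1900s is Wednesday. For year 26: 26÷12 = 2 r 2, and 2÷4 = 0, so 2+2+0 = 4.
Wednesday + 4 ≡ Sunday — that's 1926's doomsday.
In July the doomsday date is Jul 11.
Jul 28 is 17 days after Jul 11; 17 mod 7 = 3, so Sunday + 3 = Wednesday.
286 mod 7 = 6, so 286 days after a Wednesday is Wednesday + 6 = Tuesday.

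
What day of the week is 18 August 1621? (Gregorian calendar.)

Wednesday

Doomsday rule: the anchor day for the 1600s is Tuesday. For year 21: 21÷12 = 1 r 9, and 9÷4 = 2, so 1+9+2 = 12.
Tuesday + 12 ≡ Sunday — that's 1621's doomsday.
In August the doomsday date is Aug 8.
Aug 18 is 10 days after Aug 8; 10 mod 7 = 3, so Sunday + 3 = Wednesday.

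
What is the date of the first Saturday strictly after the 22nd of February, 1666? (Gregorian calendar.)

February 27, 1666

Feb 22, 1666 is a Monday.
From Monday to the next Saturday is 5 days.
Feb 22, 1666 + 5 = Feb 27, 1666.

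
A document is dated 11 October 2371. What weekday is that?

Monday

Doomsday rule: the anchor day for the 2300s is Wednesday. For year 71: 71÷12 = 5 r 11, and 11÷4 = 2, so 5+11+2 = 18.
Wednesday + 18 ≡ Sunday — that's 2371's doomsday.
In October the doomsday date is Oct 10.
Oct 11 is 1 day after Oct 10; 1 mod 7 = 1, so Sunday + 1 = Monday.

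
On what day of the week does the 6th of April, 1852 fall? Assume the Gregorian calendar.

Tuesday

Doomsday rule: the anchor day for the 1800s is Friday. For year 52: 52÷12 = 4 r 4, and 4÷4 = 1, so 4+4+1 = 9.
Friday + 9 ≡ Sunday — that's 1852's doomsday.
In April the doomsday date is Apr 4.
Apr 6 is 2 days after Apr 4; 2 mod 7 = 2, so Sunday + 2 = Tuesday.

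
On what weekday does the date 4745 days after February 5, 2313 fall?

First find the weekday of Feb 5, 2313. Doomsday rule: the anchor day for the 2300s is Wednesday. For year 13: 13÷12 = 1 r 1, and 1÷4 = 0, so 1+1+0 = 2.
Wednesday + 2 ≡ Friday — that's 2313's doomsday.
In February the doomsday date is Feb 28 (2313 is not a leap year).
Feb 5 is 23 days before Feb 28; 23 mod 7 = 2, so Friday − 2 = Wednesday.
4745 mod 7 = 6, so 4745 days after a Wednesday is Wednesday + 6 = Tuesday.

Tuesday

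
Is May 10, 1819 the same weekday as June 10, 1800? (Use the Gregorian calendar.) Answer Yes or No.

From Jun 10, 1800 to May 10, 1819 is 6908 days.
6908 mod 7 = 6, so they are different weekdays.
(Jun 10, 1800 is a Tuesday; May 10, 1819 is a Monday.)

No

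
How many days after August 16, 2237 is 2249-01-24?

4179

Aug 16, 2237 → Aug 16, 2238: 365 days.
Aug 16, 2238 → Aug 16, 2239: 365 days.
Aug 16, 2239 → Aug 16, 2240: 366 days (Feb 29, 2240 is in that span).
Aug 16, 2240 → Aug 16, 2241: 365 days.
Aug 16, 2241 → Aug 16, 2242: 365 days.
Aug 16, 2242 → Aug 16, 2243: 365 days.
Aug 16, 2243 → Aug 16, 2244: 366 days (Feb 29, 2244 is in that span).
Aug 16, 2244 → Aug 16, 2245: 365 days.
Aug 16, 2245 → Aug 16, 2246: 365 days.
Aug 16, 2246 → Aug 16, 2247: 365 days.
Aug 16, 2247 → Aug 16, 2248: 366 days (Feb 29, 2248 is in that span).
Aug 16, 2248 → Sep 16, 2248: 31 days (August has 31).
Sep 16, 2248 → Oct 16, 2248: 30 days (September has 30).
Oct 16, 2248 → Nov 16, 2248: 31 days (October has 31).
Nov 16, 2248 → Dec 16, 2248: 30 days (November has 30).
Dec 16, 2248 → Jan 16, 2249: 31 days (December has 31).
Jan 16, 2249 → Jan 24, 2249: 8 days.
Total: 4179 days.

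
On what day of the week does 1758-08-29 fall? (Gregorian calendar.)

Doomsday rule: the anchor day for the 1700s is Sunday. For year 58: 58÷12 = 4 r 10, and 10÷4 = 2, so 4+10+2 = 16.
Sunday + 16 ≡ Tuesday — that's 1758's doomsday.
In August the doomsday date is Aug 8.
Aug 29 is 21 days after Aug 8; 21 mod 7 = 0, so Tuesday + 0 = Tuesday.

Tuesday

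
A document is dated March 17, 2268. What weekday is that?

Doomsday rule: the anchor day for the 2200s is Friday. For year 68: 68÷12 = 5 r 8, and 8÷4 = 2, so 5+8+2 = 15.
Friday + 15 ≡ Saturday — that's 2268's doomsday.
In March the doomsday date is Mar 14.
Mar 17 is 3 days after Mar 14; 3 mod 7 = 3, so Saturday + 3 = Tuesday.

Tuesday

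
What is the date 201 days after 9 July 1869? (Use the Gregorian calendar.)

January 26, 1870

Jul has 31 days: +23 → Aug 1, 1869 (178 left).
Aug has 31 days: +31 → Sep 1, 1869 (147 left).
Sep has 30 days: +30 → Oct 1, 1869 (117 left).
Oct has 31 days: +31 → Nov 1, 1869 (86 left).
Nov has 30 days: +30 → Dec 1, 1869 (56 left).
Dec has 31 days: +31 → Jan 1, 1870 (25 left).
+25 → Jan 26, 1870.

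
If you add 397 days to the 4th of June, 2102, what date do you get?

July 6, 2103

Jun has 30 days: +27 → Jul 1, 2102 (370 left).
Jul has 31 days: +31 → Aug 1, 2102 (339 left).
Aug has 31 days: +31 → Sep 1, 2102 (308 left).
Sep has 30 days: +30 → Oct 1, 2102 (278 left).
Oct has 31 days: +31 → Nov 1, 2102 (247 left).
Nov has 30 days: +30 → Dec 1, 2102 (217 left).
Dec has 31 days: +31 → Jan 1, 2103 (186 left).
Jan has 31 days: +31 → Feb 1, 2103 (155 left).
Feb has 28 days: +28 → Mar 1, 2103 (127 left).
Mar has 31 days: +31 → Apr 1, 2103 (96 left).
Apr has 30 days: +30 → May 1, 2103 (66 left).
May has 31 days: +31 → Jun 1, 2103 (35 left).
Jun has 30 days: +30 → Jul 1, 2103 (5 left).
+5 → Jul 6, 2103.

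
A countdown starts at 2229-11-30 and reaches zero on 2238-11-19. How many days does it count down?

Nov 30, 2229 → Nov 30, 2230: 365 days.
Nov 30, 2230 → Nov 30, 2231: 365 days.
Nov 30, 2231 → Nov 30, 2232: 366 days (Feb 29, 2232 is in that span).
Nov 30, 2232 → Nov 30, 2233: 365 days.
Nov 30, 2233 → Nov 30, 2234: 365 days.
Nov 30, 2234 → Nov 30, 2235: 365 days.
Nov 30, 2235 → Nov 30, 2236: 366 days (Feb 29, 2236 is in that span).
Nov 30, 2236 → Nov 30, 2237: 365 days.
Nov 30, 2237 → Dec 30, 2237: 30 days (November has 30).
Dec 30, 2237 → Jan 30, 2238: 31 days (December has 31).
Jan 30, 2238 → Feb 28, 2238: 29 days (January has 31).
Feb 28, 2238 → Mar 28, 2238: 28 days (February has 28).
Mar 28, 2238 → Apr 28, 2238: 31 days (March has 31).
Apr 28, 2238 → May 28, 2238: 30 days (April has 30).
May 28, 2238 → Jun 28, 2238: 31 days (May has 31).
Jun 28, 2238 → Jul 28, 2238: 30 days (June has 30).
Jul 28, 2238 → Aug 28, 2238: 31 days (July has 31).
Aug 28, 2238 → Sep 28, 2238: 31 days (August has 31).
Sep 28, 2238 → Oct 28, 2238: 30 days (September has 30).
Oct 28, 2238 → Nov 19, 2238: 22 days.
Total: 3276 days.

3276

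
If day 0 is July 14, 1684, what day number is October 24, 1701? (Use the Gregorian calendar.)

Jul 14, 1684 → Jul 14, 1685: 365 days.
Jul 14, 1685 → Jul 14, 1686: 365 days.
Jul 14, 1686 → Jul 14, 1687: 365 days.
Jul 14, 1687 → Jul 14, 1688: 366 days (Feb 29, 1688 is in that span).
Jul 14, 1688 → Jul 14, 1689: 365 days.
Jul 14, 1689 → Jul 14, 1690: 365 days.
Jul 14, 1690 → Jul 14, 1691: 365 days.
Jul 14, 1691 → Jul 14, 1692: 366 days (Feb 29, 1692 is in that span).
Jul 14, 1692 → Jul 14, 1693: 365 days.
Jul 14, 1693 → Jul 14, 1694: 365 days.
Jul 14, 1694 → Jul 14, 1695: 365 days.
Jul 14, 1695 → Jul 14, 1696: 366 days (Feb 29, 1696 is in that span).
Jul 14, 1696 → Jul 14, 1697: 365 days.
Jul 14, 1697 → Jul 14, 1698: 365 days.
Jul 14, 1698 → Jul 14, 1699: 365 days.
Jul 14, 1699 → Jul 14, 1700: 365 days.
Jul 14, 1700 → Jul 14, 1701: 365 days.
Jul 14, 1701 → Aug 14, 1701: 31 days (July has 31).
Aug 14, 1701 → Sep 14, 1701: 31 days (August has 31).
Sep 14, 1701 → Oct 14, 1701: 30 days (September has 30).
Oct 14, 1701 → Oct 24, 1701: 10 days.
Total: 6310 days.

6310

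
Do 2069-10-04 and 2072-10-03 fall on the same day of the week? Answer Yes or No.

No

From Oct 4, 2069 to Oct 3, 2072 is 1095 days.
1095 mod 7 = 3, so they are different weekdays.
(Oct 4, 2069 is a Friday; Oct 3, 2072 is a Monday.)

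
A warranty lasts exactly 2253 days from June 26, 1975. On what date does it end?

August 26, 1981

+366 (one year; includes Feb 29, 1976) → Jun 26, 1976 (1887 left).
+365 (one year) → Jun 26, 1977 (1522 left).
+365 (one year) → Jun 26, 1978 (1157 left).
+365 (one year) → Jun 26, 1979 (792 left).
+366 (one year; includes Feb 29, 1980) → Jun 26, 1980 (426 left).
+365 (one year) → Jun 26, 1981 (61 left).
Jun has 30 days: +5 → Jul 1, 1981 (56 left).
Jul has 31 days: +31 → Aug 1, 1981 (25 left).
+25 → Aug 26, 1981.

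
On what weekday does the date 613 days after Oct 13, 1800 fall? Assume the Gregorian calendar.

Friday

Oct 13, 1800 is a Monday.
613 mod 7 = 4, so 613 days after a Monday is Monday + 4 = Friday.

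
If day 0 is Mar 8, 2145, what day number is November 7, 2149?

Mar 8, 2145 → Mar 8, 2146: 365 days.
Mar 8, 2146 → Mar 8, 2147: 365 days.
Mar 8, 2147 → Mar 8, 2148: 366 days (Feb 29, 2148 is in that span).
Mar 8, 2148 → Mar 8, 2149: 365 days.
Mar 8, 2149 → Apr 8, 2149: 31 days (March has 31).
Apr 8, 2149 → May 8, 2149: 30 days (April has 30).
May 8, 2149 → Jun 8, 2149: 31 days (May has 31).
Jun 8, 2149 → Jul 8, 2149: 30 days (June has 30).
Jul 8, 2149 → Aug 8, 2149: 31 days (July has 31).
Aug 8, 2149 → Sep 8, 2149: 31 days (August has 31).
Sep 8, 2149 → Oct 8, 2149: 30 days (September has 30).
Oct 8, 2149 → Nov 7, 2149: 30 days.
Total: 1705 days.

1705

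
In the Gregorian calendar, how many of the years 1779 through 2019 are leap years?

Multiples of 4 in [1779,2019]: 60.
Of those, multiples of 100: 3 (not leap unless ÷400).
Multiples of 400: 1.
Leap years = 60 − 3 + 1 = 58.

58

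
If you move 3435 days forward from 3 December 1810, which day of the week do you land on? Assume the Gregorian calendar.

First find the weekday of Dec 3, 1810. Doomsday rule: the anchor day for the 1800s is Friday. For year 10: 10÷12 = 0 r 10, and 10÷4 = 2, so 0+10+2 = 12.
Friday + 12 ≡ Wednesday — that's 1810's doomsday.
In December the doomsday date is Dec 12.
Dec 3 is 9 days before Dec 12; 9 mod 7 = 2, so Wednesday − 2 = Monday.
3435 mod 7 = 5, so 3435 days after a Monday is Monday + 5 = Saturday.

Saturday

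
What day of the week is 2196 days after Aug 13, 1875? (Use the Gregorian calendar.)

Wednesday

Aug 13, 1875 is a Friday.
2196 mod 7 = 5, so 2196 days after a Friday is Friday + 5 = Wednesday.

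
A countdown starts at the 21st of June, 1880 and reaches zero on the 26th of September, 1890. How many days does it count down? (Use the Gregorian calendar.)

Jun 21, 1880 → Jun 21, 1881: 365 days.
Jun 21, 1881 → Jun 21, 1882: 365 days.
Jun 21, 1882 → Jun 21, 1883: 365 days.
Jun 21, 1883 → Jun 21, 1884: 366 days (Feb 29, 1884 is in that span).
Jun 21, 1884 → Jun 21, 1885: 365 days.
Jun 21, 1885 → Jun 21, 1886: 365 days.
Jun 21, 1886 → Jun 21, 1887: 365 days.
Jun 21, 1887 → Jun 21, 1888: 366 days (Feb 29, 1888 is in that span).
Jun 21, 1888 → Jun 21, 1889: 365 days.
Jun 21, 1889 → Jun 21, 1890: 365 days.
Jun 21, 1890 → Jul 21, 1890: 30 days (June has 30).
Jul 21, 1890 → Aug 21, 1890: 31 days (July has 31).
Aug 21, 1890 → Sep 21, 1890: 31 days (August has 31).
Sep 21, 1890 → Sep 26, 1890: 5 days.
Total: 3749 days.

3749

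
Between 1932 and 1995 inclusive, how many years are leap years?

Multiples of 4 in [1932,1995]: 16.
Of those, multiples of 100: 0 (not leap unless ÷400).
Multiples of 400: 0.
Leap years = 16 − 0 + 0 = 16.

16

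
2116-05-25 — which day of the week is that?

January 1, 2116 is a Wednesday.
Jan 1, 2116 → Feb 1, 2116: 31 days (January has 31).
Feb 1, 2116 → Mar 1, 2116: 29 days (February has 29).
Mar 1, 2116 → Apr 1, 2116: 31 days (March has 31).
Apr 1, 2116 → May 1, 2116: 30 days (April has 30).
May 1, 2116 → May 25, 2116: 24 days.
Total: 145 days.
145 mod 7 = 5, so Wednesday + 5 = Monday.

Monday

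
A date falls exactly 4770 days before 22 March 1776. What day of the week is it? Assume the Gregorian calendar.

Mar 22, 1776 is a Friday.
4770 mod 7 = 3, so 4770 days before a Friday is Friday − 3 = Tuesday.

Tuesday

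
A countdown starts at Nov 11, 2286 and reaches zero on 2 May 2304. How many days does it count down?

6381

Nov 11, 2286 → Nov 11, 2287: 365 days.
Nov 11, 2287 → Nov 11, 2288: 366 days (Feb 29, 2288 is in that span).
Nov 11, 2288 → Nov 11, 2289: 365 days.
Nov 11, 2289 → Nov 11, 2290: 365 days.
Nov 11, 2290 → Nov 11, 2291: 365 days.
Nov 11, 2291 → Nov 11, 2292: 366 days (Feb 29, 2292 is in that span).
Nov 11, 2292 → Nov 11, 2293: 365 days.
Nov 11, 2293 → Nov 11, 2294: 365 days.
Nov 11, 2294 → Nov 11, 2295: 365 days.
Nov 11, 2295 → Nov 11, 2296: 366 days (Feb 29, 2296 is in that span).
Nov 11, 2296 → Nov 11, 2297: 365 days.
Nov 11, 2297 → Nov 11, 2298: 365 days.
Nov 11, 2298 → Nov 11, 2299: 365 days.
Nov 11, 2299 → Nov 11, 2300: 365 days.
Nov 11, 2300 → Nov 11, 2301: 365 days.
Nov 11, 2301 → Nov 11, 2302: 365 days.
Nov 11, 2302 → Nov 11, 2303: 365 days.
Nov 11, 2303 → Dec 11, 2303: 30 days (November has 30).
Dec 11, 2303 → Jan 11, 2304: 31 days (December has 31).
Jan 11, 2304 → Feb 11, 2304: 31 days (January has 31).
Feb 11, 2304 → Mar 11, 2304: 29 days (February has 29).
Mar 11, 2304 → Apr 11, 2304: 31 days (March has 31).
Apr 11, 2304 → May 2, 2304: 21 days.
Total: 6381 days.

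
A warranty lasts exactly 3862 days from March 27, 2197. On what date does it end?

October 24, 2207

+365 (one year) → Mar 27, 2198 (3497 left).
+365 (one year) → Mar 27, 2199 (3132 left).
+365 (one year) → Mar 27, 2200 (2767 left).
+365 (one year) → Mar 27, 2201 (2402 left).
+365 (one year) → Mar 27, 2202 (2037 left).
+365 (one year) → Mar 27, 2203 (1672 left).
+366 (one year; includes Feb 29, 2204) → Mar 27, 2204 (1306 left).
+365 (one year) → Mar 27, 2205 (941 left).
+365 (one year) → Mar 27, 2206 (576 left).
+365 (one year) → Mar 27, 2207 (211 left).
Mar has 31 days: +5 → Apr 1, 2207 (206 left).
Apr has 30 days: +30 → May 1, 2207 (176 left).
May has 31 days: +31 → Jun 1, 2207 (145 left).
Jun has 30 days: +30 → Jul 1, 2207 (115 left).
Jul has 31 days: +31 → Aug 1, 2207 (84 left).
Aug has 31 days: +31 → Sep 1, 2207 (53 left).
Sep has 30 days: +30 → Oct 1, 2207 (23 left).
+23 → Oct 24, 2207.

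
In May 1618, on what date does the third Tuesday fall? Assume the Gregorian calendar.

May 15, 1618

May 1, 1618 is a Tuesday.
The first Tuesday is therefore May 1 (same day).
The third Tuesday is 1 + 2×7 = May 15.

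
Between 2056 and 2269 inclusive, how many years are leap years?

Multiples of 4 in [2056,2269]: 54.
Of those, multiples of 100: 2 (not leap unless ÷400).
Multiples of 400: 0.
Leap years = 54 − 2 + 0 = 52.

52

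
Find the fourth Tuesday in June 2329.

June 1, 2329 is a Saturday.
The first Tuesday is therefore June 4 (3 days later).
The fourth Tuesday is 4 + 3×7 = June 25.

June 25, 2329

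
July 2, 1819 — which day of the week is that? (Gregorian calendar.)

Doomsday rule: the anchor day for the 1800s is Friday. For year 19: 19÷12 = 1 r 7, and 7÷4 = 1, so 1+7+1 = 9.
Friday + 9 ≡ Sunday — that's 1819's doomsday.
In July the doomsday date is Jul 11.
Jul 2 is 9 days before Jul 11; 9 mod 7 = 2, so Sunday − 2 = Friday.

Friday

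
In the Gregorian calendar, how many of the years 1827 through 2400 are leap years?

Multiples of 4 in [1827,2400]: 144.
Of those, multiples of 100: 6 (not leap unless ÷400).
Multiples of 400: 2.
Leap years = 144 − 6 + 2 = 140.

140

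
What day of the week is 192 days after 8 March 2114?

Sunday

Mar 8, 2114 is a Thursday.
192 mod 7 = 3, so 192 days after a Thursday is Thursday + 3 = Sunday.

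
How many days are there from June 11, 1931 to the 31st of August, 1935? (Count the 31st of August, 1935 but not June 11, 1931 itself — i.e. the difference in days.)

1542

Jun 11, 1931 → Jun 11, 1932: 366 days (Feb 29, 1932 is in that span).
Jun 11, 1932 → Jun 11, 1933: 365 days.
Jun 11, 1933 → Jun 11, 1934: 365 days.
Jun 11, 1934 → Jun 11, 1935: 365 days.
Jun 11, 1935 → Jul 11, 1935: 30 days (June has 30).
Jul 11, 1935 → Aug 11, 1935: 31 days (July has 31).
Aug 11, 1935 → Aug 31, 1935: 20 days.
Total: 1542 days.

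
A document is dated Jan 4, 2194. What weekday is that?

Doomsday rule: the anchor day for the 2100s is Sunday. For year 94: 94÷12 = 7 r 10, and 10÷4 = 2, so 7+10+2 = 19.
Sunday + 19 ≡ Friday — that's 2194's doomsday.
In January the doomsday date is Jan 3 (2194 is not a leap year).
Jan 4 is 1 day after Jan 3; 1 mod 7 = 1, so Friday + 1 = Saturday.

Saturday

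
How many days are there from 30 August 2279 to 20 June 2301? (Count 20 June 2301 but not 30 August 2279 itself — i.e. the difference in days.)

Aug 30, 2279 → Aug 30, 2280: 366 days (Feb 29, 2280 is in that span).
Aug 30, 2280 → Aug 30, 2281: 365 days.
Aug 30, 2281 → Aug 30, 2282: 365 days.
Aug 30, 2282 → Aug 30, 2283: 365 days.
Aug 30, 2283 → Aug 30, 2284: 366 days (Feb 29, 2284 is in that span).
Aug 30, 2284 → Aug 30, 2285: 365 days.
Aug 30, 2285 → Aug 30, 2286: 365 days.
Aug 30, 2286 → Aug 30, 2287: 365 days.
Aug 30, 2287 → Aug 30, 2288: 366 days (Feb 29, 2288 is in that span).
Aug 30, 2288 → Aug 30, 2289: 365 days.
Aug 30, 2289 → Aug 30, 2290: 365 days.
Aug 30, 2290 → Aug 30, 2291: 365 days.
Aug 30, 2291 → Aug 30, 2292: 366 days (Feb 29, 2292 is in that span).
Aug 30, 2292 → Aug 30, 2293: 365 days.
Aug 30, 2293 → Aug 30, 2294: 365 days.
Aug 30, 2294 → Aug 30, 2295: 365 days.
Aug 30, 2295 → Aug 30, 2296: 366 days (Feb 29, 2296 is in that span).
Aug 30, 2296 → Aug 30, 2297: 365 days.
Aug 30, 2297 → Aug 30, 2298: 365 days.
Aug 30, 2298 → Aug 30, 2299: 365 days.
Aug 30, 2299 → Aug 30, 2300: 365 days.
Aug 30, 2300 → Sep 30, 2300: 31 days (August has 31).
Sep 30, 2300 → Oct 30, 2300: 30 days (September has 30).
Oct 30, 2300 → Nov 30, 2300: 31 days (October has 31).
Nov 30, 2300 → Dec 30, 2300: 30 days (November has 30).
Dec 30, 2300 → Jan 30, 2301: 31 days (December has 31).
Jan 30, 2301 → Feb 28, 2301: 29 days (January has 31).
Feb 28, 2301 → Mar 28, 2301: 28 days (February has 28).
Mar 28, 2301 → Apr 28, 2301: 31 days (March has 31).
Apr 28, 2301 → May 28, 2301: 30 days (April has 30).
May 28, 2301 → Jun 20, 2301: 23 days.
Total: 7964 days.

7964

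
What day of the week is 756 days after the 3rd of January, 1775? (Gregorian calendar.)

First find the weekday of Jan 3, 1775. Doomsday rule: the anchor day for the 1700s is Sunday. For year 75: 75÷12 = 6 r 3, and 3÷4 = 0, so 6+3+0 = 9.
Sunday + 9 ≡ Tuesday — that's 1775's doomsday.
In January the doomsday date is Jan 3 (1775 is not a leap year).
Jan 3 is the doomsday itself: Tuesday.
756 mod 7 = 0, so 756 days after a Tuesday is Tuesday + 0 = Tuesday.

Tuesday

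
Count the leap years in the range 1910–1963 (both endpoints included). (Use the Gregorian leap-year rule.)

13

Multiples of 4 in [1910,1963]: 13.
Of those, multiples of 100: 0 (not leap unless ÷400).
Multiples of 400: 0.
Leap years = 13 − 0 + 0 = 13.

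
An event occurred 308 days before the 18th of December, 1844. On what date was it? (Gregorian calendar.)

−18 → Nov 30, 1844 (end of Nov, 30 days; 290 left).
−30 → Oct 31, 1844 (end of Oct, 31 days; 260 left).
−31 → Sep 30, 1844 (end of Sep, 30 days; 229 left).
−30 → Aug 31, 1844 (end of Aug, 31 days; 199 left).
−31 → Jul 31, 1844 (end of Jul, 31 days; 168 left).
−31 → Jun 30, 1844 (end of Jun, 30 days; 137 left).
−30 → May 31, 1844 (end of May, 31 days; 107 left).
−31 → Apr 30, 1844 (end of Apr, 30 days; 76 left).
−30 → Mar 31, 1844 (end of Mar, 31 days; 46 left).
−31 → Feb 29, 1844 (end of Feb, 29 days; 15 left).
−15 → Feb 14, 1844.

February 14, 1844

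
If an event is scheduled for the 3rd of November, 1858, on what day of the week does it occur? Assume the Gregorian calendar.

Wednesday

Doomsday rule: the anchor day for the 1800s is Friday. For year 58: 58÷12 = 4 r 10, and 10÷4 = 2, so 4+10+2 = 16.
Friday + 16 ≡ Sunday — that's 1858's doomsday.
In November the doomsday date is Nov 7.
Nov 3 is 4 days before Nov 7; 4 mod 7 = 4, so Sunday − 4 = Wednesday.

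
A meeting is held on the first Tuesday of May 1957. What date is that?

May 7, 1957

May 1, 1957 is a Wednesday.
The first Tuesday is therefore May 7 (6 days later).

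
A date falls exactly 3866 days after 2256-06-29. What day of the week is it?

Tuesday

Jun 29, 2256 is a Sunday.
3866 mod 7 = 2, so 3866 days after a Sunday is Sunday + 2 = Tuesday.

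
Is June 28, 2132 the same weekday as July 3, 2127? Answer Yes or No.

From Jul 3, 2127 to Jun 28, 2132 is 1822 days.
1822 mod 7 = 2, so they are different weekdays.
(Jul 3, 2127 is a Thursday; Jun 28, 2132 is a Saturday.)

No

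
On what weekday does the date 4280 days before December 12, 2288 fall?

Dec 12, 2288 is a Wednesday.
4280 mod 7 = 3, so 4280 days before a Wednesday is Wednesday − 3 = Sunday.

Sunday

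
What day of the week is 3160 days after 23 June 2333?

Monday

Jun 23, 2333 is a Friday.
3160 mod 7 = 3, so 3160 days after a Friday is Friday + 3 = Monday.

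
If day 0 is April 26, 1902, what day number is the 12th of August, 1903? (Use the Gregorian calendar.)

473

Apr 26, 1902 → Apr 26, 1903: 365 days.
Apr 26, 1903 → May 26, 1903: 30 days (April has 30).
May 26, 1903 → Jun 26, 1903: 31 days (May has 31).
Jun 26, 1903 → Jul 26, 1903: 30 days (June has 30).
Jul 26, 1903 → Aug 12, 1903: 17 days.
Total: 473 days.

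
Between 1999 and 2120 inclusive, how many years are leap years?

30

Multiples of 4 in [1999,2120]: 31.
Of those, multiples of 100: 2 (not leap unless ÷400).
Multiples of 400: 1.
Leap years = 31 − 2 + 1 = 30.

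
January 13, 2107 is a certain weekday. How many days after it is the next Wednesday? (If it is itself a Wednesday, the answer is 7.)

6

Jan 13, 2107 is a Thursday.
From Thursday to the next Wednesday is 6 days.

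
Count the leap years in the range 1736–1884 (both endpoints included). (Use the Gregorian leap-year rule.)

Multiples of 4 in [1736,1884]: 38.
Of those, multiples of 100: 1 (not leap unless ÷400).
Multiples of 400: 0.
Leap years = 38 − 1 + 0 = 37.

37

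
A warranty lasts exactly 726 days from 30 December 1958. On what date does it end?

+365 (one year) → Dec 30, 1959 (361 left).
Dec has 31 days: +2 → Jan 1, 1960 (359 left).
Jan has 31 days: +31 → Feb 1, 1960 (328 left).
Feb has 29 days: +29 → Mar 1, 1960 (299 left).
Mar has 31 days: +31 → Apr 1, 1960 (268 left).
Apr has 30 days: +30 → May 1, 1960 (238 left).
May has 31 days: +31 → Jun 1, 1960 (207 left).
Jun has 30 days: +30 → Jul 1, 1960 (177 left).
Jul has 31 days: +31 → Aug 1, 1960 (146 left).
Aug has 31 days: +31 → Sep 1, 1960 (115 left).
Sep has 30 days: +30 → Oct 1, 1960 (85 left).
Oct has 31 days: +31 → Nov 1, 1960 (54 left).
Nov has 30 days: +30 → Dec 1, 1960 (24 left).
+24 → Dec 25, 1960.

December 25, 1960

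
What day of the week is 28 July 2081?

Doomsday rule: the anchor day for the 2000s is Tuesday. For year 81: 81÷12 = 6 r 9, and 9÷4 = 2, so 6+9+2 = 17.
Tuesday + 17 ≡ Friday — that's 2081's doomsday.
In July the doomsday date is Jul 11.
Jul 28 is 17 days after Jul 11; 17 mod 7 = 3, so Friday + 3 = Monday.

Monday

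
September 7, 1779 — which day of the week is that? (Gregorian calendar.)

Tuesday

Doomsday rule: the anchor day for the 1700s is Sunday. For year 79: 79÷12 = 6 r 7, and 7÷4 = 1, so 6+7+1 = 14.
Sunday + 14 ≡ Sunday — that's 1779's doomsday.
In September the doomsday date is Sep 5.
Sep 7 is 2 days after Sep 5; 2 mod 7 = 2, so Sunday + 2 = Tuesday.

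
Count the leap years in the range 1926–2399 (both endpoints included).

Multiples of 4 in [1926,2399]: 118.
Of those, multiples of 100: 4 (not leap unless ÷400).
Multiples of 400: 1.
Leap years = 118 − 4 + 1 = 115.

115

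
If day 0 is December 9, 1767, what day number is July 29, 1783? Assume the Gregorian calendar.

Dec 9, 1767 → Dec 9, 1768: 366 days (Feb 29, 1768 is in that span).
Dec 9, 1768 → Dec 9, 1769: 365 days.
Dec 9, 1769 → Dec 9, 1770: 365 days.
Dec 9, 1770 → Dec 9, 1771: 365 days.
Dec 9, 1771 → Dec 9, 1772: 366 days (Feb 29, 1772 is in that span).
Dec 9, 1772 → Dec 9, 1773: 365 days.
Dec 9, 1773 → Dec 9, 1774: 365 days.
Dec 9, 1774 → Dec 9, 1775: 365 days.
Dec 9, 1775 → Dec 9, 1776: 366 days (Feb 29, 1776 is in that span).
Dec 9, 1776 → Dec 9, 1777: 365 days.
Dec 9, 1777 → Dec 9, 1778: 365 days.
Dec 9, 1778 → Dec 9, 1779: 365 days.
Dec 9, 1779 → Dec 9, 1780: 366 days (Feb 29, 1780 is in that span).
Dec 9, 1780 → Dec 9, 1781: 365 days.
Dec 9, 1781 → Dec 9, 1782: 365 days.
Dec 9, 1782 → Jan 9, 1783: 31 days (December has 31).
Jan 9, 1783 → Feb 9, 1783: 31 days (January has 31).
Feb 9, 1783 → Mar 9, 1783: 28 days (February has 28).
Mar 9, 1783 → Apr 9, 1783: 31 days (March has 31).
Apr 9, 1783 → May 9, 1783: 30 days (April has 30).
May 9, 1783 → Jun 9, 1783: 31 days (May has 31).
Jun 9, 1783 → Jul 9, 1783: 30 days (June has 30).
Jul 9, 1783 → Jul 29, 1783: 20 days.
Total: 5711 days.

5711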